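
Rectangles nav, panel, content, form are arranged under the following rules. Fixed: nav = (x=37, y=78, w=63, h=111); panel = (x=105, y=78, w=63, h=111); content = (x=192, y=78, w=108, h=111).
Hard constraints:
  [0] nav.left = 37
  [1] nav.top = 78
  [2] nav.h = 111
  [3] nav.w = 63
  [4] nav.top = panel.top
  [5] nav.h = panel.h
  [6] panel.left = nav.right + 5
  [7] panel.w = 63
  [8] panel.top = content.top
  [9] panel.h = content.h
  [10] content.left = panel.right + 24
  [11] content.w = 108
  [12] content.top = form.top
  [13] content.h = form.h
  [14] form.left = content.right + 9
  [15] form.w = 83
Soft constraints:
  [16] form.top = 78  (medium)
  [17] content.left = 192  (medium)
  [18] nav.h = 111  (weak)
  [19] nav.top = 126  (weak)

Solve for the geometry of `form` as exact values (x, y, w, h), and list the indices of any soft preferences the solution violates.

form = (x=309, y=78, w=83, h=111)
violated soft preferences: 19

1. form.y = 78  [content.top = form.top]
2. form.h = 111  [content.h = form.h]
3. form.x = 309  [form.left = content.right + 9]
4. form.w = 83  [form.w = 83]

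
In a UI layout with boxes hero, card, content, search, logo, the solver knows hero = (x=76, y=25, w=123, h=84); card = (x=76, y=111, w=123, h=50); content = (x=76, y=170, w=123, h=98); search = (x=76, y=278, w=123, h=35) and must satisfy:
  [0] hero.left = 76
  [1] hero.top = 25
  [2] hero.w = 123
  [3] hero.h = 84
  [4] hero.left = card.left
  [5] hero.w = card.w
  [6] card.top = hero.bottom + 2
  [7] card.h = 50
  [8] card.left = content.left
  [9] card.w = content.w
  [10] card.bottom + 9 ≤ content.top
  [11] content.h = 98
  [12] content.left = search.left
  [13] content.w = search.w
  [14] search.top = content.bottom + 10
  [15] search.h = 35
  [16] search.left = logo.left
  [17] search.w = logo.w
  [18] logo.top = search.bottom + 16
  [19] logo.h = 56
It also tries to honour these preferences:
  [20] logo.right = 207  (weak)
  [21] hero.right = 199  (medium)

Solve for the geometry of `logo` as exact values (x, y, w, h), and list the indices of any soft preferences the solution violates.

logo = (x=76, y=329, w=123, h=56)
violated soft preferences: 20

1. logo.x = 76  [search.left = logo.left]
2. logo.w = 123  [search.w = logo.w]
3. logo.y = 329  [logo.top = search.bottom + 16]
4. logo.h = 56  [logo.h = 56]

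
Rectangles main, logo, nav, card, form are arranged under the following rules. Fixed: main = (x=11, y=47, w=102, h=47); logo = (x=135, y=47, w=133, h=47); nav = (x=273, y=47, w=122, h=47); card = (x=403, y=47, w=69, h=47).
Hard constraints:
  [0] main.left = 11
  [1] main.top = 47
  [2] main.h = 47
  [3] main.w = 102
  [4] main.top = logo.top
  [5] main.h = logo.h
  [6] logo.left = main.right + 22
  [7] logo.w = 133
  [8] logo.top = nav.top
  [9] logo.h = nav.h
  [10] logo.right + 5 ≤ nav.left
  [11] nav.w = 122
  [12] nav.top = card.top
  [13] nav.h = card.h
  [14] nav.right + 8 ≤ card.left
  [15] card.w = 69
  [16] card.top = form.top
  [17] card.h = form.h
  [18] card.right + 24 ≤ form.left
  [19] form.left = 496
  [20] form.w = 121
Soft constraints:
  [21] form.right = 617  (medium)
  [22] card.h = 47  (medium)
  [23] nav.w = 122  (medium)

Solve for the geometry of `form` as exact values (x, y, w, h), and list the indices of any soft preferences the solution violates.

1. form.y = 47  [card.top = form.top]
2. form.h = 47  [card.h = form.h]
3. form.x = 496  [form.left = 496]
4. form.w = 121  [form.w = 121]

form = (x=496, y=47, w=121, h=47)
violated soft preferences: none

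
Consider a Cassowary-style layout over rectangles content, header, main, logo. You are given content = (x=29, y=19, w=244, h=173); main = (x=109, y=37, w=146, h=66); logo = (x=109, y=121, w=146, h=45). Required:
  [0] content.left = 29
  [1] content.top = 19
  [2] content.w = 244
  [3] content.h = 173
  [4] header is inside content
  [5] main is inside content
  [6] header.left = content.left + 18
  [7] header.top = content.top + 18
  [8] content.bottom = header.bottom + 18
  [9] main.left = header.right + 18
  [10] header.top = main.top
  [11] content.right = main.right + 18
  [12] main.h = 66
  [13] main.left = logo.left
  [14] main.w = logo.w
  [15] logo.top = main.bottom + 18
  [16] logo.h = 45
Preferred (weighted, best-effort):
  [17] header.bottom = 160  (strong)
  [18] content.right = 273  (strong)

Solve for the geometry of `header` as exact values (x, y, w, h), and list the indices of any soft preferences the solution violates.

1. header.x = 47  [header.left = content.left + 18]
2. header.y = 37  [header.top = content.top + 18]
3. header.h = 137  [content.bottom = header.bottom + 18]
4. header.w = 44  [main.left = header.right + 18]

header = (x=47, y=37, w=44, h=137)
violated soft preferences: 17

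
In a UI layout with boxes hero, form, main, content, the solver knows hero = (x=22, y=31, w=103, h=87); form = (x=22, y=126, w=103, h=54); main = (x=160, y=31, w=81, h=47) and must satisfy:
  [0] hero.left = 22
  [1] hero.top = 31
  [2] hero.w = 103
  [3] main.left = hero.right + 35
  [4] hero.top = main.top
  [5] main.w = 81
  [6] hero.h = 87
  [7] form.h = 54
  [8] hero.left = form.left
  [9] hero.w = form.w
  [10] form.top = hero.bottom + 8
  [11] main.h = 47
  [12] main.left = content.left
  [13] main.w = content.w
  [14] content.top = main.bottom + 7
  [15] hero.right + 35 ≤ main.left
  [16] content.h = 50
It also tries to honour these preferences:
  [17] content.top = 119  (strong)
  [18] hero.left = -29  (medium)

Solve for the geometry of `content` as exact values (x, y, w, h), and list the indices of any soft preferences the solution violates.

content = (x=160, y=85, w=81, h=50)
violated soft preferences: 17, 18

1. content.x = 160  [main.left = content.left]
2. content.w = 81  [main.w = content.w]
3. content.y = 85  [content.top = main.bottom + 7]
4. content.h = 50  [content.h = 50]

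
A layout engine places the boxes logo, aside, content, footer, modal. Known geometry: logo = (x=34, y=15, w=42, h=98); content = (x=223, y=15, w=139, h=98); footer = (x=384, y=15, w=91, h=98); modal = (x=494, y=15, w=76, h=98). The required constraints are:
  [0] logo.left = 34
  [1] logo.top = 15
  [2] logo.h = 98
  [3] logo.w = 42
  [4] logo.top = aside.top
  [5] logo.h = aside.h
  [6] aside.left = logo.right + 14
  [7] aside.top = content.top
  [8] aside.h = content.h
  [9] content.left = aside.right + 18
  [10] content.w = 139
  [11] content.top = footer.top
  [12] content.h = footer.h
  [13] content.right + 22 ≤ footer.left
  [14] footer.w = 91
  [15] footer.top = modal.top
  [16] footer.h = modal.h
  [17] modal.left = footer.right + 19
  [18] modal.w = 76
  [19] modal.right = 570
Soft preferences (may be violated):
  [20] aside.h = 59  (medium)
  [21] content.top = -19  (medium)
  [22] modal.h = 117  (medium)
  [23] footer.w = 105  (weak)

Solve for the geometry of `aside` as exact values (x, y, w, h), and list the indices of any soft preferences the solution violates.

1. aside.y = 15  [logo.top = aside.top]
2. aside.h = 98  [logo.h = aside.h]
3. aside.x = 90  [aside.left = logo.right + 14]
4. aside.w = 115  [content.left = aside.right + 18]

aside = (x=90, y=15, w=115, h=98)
violated soft preferences: 20, 21, 22, 23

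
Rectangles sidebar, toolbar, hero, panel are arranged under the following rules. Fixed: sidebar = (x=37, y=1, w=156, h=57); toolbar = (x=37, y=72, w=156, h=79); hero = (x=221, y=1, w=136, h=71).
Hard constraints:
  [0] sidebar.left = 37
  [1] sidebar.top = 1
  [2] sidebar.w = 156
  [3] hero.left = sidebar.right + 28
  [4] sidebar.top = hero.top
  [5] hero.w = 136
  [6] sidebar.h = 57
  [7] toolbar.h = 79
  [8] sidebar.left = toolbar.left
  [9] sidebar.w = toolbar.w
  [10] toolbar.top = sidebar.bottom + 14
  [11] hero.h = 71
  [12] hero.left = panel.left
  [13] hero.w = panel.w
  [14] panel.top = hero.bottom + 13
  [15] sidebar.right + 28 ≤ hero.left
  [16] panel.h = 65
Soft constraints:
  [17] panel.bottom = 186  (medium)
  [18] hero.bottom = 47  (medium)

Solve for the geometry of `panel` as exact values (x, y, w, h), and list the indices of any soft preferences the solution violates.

panel = (x=221, y=85, w=136, h=65)
violated soft preferences: 17, 18

1. panel.x = 221  [hero.left = panel.left]
2. panel.w = 136  [hero.w = panel.w]
3. panel.y = 85  [panel.top = hero.bottom + 13]
4. panel.h = 65  [panel.h = 65]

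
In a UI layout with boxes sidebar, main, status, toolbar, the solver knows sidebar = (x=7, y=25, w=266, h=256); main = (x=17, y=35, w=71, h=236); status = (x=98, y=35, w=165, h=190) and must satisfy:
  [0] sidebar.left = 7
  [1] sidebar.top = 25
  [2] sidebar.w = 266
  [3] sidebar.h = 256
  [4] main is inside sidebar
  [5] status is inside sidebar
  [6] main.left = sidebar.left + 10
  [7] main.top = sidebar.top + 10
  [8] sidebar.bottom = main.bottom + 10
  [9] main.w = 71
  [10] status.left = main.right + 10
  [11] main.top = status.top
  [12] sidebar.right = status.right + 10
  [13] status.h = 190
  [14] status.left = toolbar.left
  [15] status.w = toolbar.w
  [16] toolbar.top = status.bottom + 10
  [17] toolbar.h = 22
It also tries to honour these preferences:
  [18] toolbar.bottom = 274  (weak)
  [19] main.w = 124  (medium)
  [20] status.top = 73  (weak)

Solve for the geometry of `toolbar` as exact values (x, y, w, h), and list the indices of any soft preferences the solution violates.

toolbar = (x=98, y=235, w=165, h=22)
violated soft preferences: 18, 19, 20

1. toolbar.x = 98  [status.left = toolbar.left]
2. toolbar.w = 165  [status.w = toolbar.w]
3. toolbar.y = 235  [toolbar.top = status.bottom + 10]
4. toolbar.h = 22  [toolbar.h = 22]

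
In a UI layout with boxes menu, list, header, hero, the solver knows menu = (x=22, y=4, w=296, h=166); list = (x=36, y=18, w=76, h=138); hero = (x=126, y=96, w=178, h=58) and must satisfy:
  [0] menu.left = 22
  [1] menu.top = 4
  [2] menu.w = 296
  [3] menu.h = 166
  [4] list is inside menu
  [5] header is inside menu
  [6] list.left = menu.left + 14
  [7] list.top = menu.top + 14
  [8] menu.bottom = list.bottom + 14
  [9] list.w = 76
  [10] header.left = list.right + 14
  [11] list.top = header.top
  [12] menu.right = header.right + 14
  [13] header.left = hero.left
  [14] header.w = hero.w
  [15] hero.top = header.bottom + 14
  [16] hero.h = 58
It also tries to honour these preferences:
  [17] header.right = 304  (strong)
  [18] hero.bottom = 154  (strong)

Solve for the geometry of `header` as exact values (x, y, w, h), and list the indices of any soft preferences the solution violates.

1. header.x = 126  [header.left = list.right + 14]
2. header.y = 18  [list.top = header.top]
3. header.w = 178  [menu.right = header.right + 14]
4. header.h = 64  [hero.top = header.bottom + 14]

header = (x=126, y=18, w=178, h=64)
violated soft preferences: none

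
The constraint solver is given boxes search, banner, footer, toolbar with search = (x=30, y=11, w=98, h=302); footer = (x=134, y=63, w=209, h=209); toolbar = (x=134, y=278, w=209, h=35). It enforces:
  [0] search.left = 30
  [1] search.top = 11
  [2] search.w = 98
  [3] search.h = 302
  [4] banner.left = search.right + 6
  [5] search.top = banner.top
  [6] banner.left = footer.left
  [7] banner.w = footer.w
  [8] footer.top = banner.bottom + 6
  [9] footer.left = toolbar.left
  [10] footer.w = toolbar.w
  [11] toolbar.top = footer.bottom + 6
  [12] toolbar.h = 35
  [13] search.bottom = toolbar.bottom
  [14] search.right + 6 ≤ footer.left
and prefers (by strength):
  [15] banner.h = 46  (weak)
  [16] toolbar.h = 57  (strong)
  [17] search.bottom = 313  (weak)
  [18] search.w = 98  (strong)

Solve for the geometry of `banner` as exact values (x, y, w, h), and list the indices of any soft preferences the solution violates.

1. banner.x = 134  [banner.left = search.right + 6]
2. banner.y = 11  [search.top = banner.top]
3. banner.w = 209  [banner.w = footer.w]
4. banner.h = 46  [footer.top = banner.bottom + 6]

banner = (x=134, y=11, w=209, h=46)
violated soft preferences: 16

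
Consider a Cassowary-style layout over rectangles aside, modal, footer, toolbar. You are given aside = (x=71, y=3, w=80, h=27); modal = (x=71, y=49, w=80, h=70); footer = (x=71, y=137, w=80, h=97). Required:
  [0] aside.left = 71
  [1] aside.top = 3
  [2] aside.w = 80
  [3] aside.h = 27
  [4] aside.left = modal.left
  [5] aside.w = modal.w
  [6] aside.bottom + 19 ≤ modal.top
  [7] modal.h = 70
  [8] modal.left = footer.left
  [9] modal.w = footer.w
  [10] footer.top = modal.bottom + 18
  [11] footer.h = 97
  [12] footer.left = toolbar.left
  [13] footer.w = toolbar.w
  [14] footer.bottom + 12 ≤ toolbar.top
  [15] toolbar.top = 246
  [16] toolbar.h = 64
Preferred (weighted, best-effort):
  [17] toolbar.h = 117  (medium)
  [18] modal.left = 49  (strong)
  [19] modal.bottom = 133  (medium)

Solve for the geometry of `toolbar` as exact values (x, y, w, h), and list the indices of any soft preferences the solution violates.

toolbar = (x=71, y=246, w=80, h=64)
violated soft preferences: 17, 18, 19

1. toolbar.x = 71  [footer.left = toolbar.left]
2. toolbar.w = 80  [footer.w = toolbar.w]
3. toolbar.y = 246  [toolbar.top = 246]
4. toolbar.h = 64  [toolbar.h = 64]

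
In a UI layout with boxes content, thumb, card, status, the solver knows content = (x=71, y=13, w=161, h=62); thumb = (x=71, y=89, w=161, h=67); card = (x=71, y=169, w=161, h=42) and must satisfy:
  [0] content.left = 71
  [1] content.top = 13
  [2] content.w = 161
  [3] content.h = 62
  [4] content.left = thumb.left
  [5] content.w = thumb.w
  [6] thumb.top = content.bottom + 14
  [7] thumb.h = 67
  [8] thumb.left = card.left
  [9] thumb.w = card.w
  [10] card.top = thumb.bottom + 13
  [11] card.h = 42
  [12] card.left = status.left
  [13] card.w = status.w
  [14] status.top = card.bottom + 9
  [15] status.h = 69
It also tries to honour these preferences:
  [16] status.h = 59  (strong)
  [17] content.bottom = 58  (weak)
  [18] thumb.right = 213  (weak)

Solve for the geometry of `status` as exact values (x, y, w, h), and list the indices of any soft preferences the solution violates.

status = (x=71, y=220, w=161, h=69)
violated soft preferences: 16, 17, 18

1. status.x = 71  [card.left = status.left]
2. status.w = 161  [card.w = status.w]
3. status.y = 220  [status.top = card.bottom + 9]
4. status.h = 69  [status.h = 69]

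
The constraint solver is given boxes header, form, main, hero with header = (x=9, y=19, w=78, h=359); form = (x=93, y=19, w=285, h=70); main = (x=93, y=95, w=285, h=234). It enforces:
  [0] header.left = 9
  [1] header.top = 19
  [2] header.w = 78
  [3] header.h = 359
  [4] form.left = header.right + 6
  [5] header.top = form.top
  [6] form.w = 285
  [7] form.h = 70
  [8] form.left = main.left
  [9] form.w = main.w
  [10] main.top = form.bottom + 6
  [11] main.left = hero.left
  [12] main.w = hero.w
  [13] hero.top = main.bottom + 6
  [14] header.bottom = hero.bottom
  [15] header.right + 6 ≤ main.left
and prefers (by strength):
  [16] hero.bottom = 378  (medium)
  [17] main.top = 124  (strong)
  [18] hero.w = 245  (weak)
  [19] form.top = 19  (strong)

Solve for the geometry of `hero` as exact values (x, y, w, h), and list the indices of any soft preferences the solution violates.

1. hero.x = 93  [main.left = hero.left]
2. hero.w = 285  [main.w = hero.w]
3. hero.y = 335  [hero.top = main.bottom + 6]
4. hero.h = 43  [header.bottom = hero.bottom]

hero = (x=93, y=335, w=285, h=43)
violated soft preferences: 17, 18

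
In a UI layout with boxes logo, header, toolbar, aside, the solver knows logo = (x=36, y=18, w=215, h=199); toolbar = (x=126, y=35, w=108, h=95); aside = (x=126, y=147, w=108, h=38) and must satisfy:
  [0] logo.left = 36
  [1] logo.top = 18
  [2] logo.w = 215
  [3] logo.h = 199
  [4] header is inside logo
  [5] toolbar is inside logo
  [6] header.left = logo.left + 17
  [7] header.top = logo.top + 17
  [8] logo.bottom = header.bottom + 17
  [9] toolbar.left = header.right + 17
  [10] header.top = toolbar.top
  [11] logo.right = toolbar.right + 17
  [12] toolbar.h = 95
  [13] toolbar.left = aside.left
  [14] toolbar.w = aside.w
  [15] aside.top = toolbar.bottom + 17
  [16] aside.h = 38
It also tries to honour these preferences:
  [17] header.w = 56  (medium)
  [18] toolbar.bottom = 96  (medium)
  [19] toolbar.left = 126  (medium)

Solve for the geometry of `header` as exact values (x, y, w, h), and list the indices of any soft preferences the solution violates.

1. header.x = 53  [header.left = logo.left + 17]
2. header.y = 35  [header.top = logo.top + 17]
3. header.h = 165  [logo.bottom = header.bottom + 17]
4. header.w = 56  [toolbar.left = header.right + 17]

header = (x=53, y=35, w=56, h=165)
violated soft preferences: 18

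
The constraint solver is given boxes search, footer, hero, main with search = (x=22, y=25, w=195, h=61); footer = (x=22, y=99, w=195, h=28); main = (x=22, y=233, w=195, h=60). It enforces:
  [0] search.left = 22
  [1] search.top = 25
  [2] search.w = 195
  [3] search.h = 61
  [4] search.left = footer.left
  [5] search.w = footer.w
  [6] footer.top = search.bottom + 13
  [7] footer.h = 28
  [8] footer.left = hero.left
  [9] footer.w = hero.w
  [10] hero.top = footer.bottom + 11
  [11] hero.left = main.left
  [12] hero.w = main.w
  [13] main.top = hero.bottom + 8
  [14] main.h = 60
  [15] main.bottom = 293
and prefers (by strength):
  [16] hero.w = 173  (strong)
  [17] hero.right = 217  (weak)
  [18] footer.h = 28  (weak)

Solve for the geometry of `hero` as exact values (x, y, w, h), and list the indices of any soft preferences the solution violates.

1. hero.x = 22  [footer.left = hero.left]
2. hero.w = 195  [footer.w = hero.w]
3. hero.y = 138  [hero.top = footer.bottom + 11]
4. hero.h = 87  [main.top = hero.bottom + 8]

hero = (x=22, y=138, w=195, h=87)
violated soft preferences: 16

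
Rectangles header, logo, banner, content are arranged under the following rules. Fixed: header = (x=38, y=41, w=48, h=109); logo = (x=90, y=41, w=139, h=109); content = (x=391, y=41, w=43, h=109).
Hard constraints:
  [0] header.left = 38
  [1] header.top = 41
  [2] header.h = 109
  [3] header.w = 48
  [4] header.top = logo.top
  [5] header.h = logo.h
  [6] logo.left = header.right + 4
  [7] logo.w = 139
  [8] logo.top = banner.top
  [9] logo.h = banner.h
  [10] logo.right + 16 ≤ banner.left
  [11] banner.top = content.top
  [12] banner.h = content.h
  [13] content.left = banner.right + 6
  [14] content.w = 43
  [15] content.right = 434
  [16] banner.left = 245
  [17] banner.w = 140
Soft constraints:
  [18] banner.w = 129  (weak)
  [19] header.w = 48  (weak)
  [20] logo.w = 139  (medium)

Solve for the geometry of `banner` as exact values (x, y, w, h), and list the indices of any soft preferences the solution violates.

banner = (x=245, y=41, w=140, h=109)
violated soft preferences: 18

1. banner.y = 41  [logo.top = banner.top]
2. banner.h = 109  [logo.h = banner.h]
3. banner.x = 245  [banner.left = 245]
4. banner.w = 140  [banner.w = 140]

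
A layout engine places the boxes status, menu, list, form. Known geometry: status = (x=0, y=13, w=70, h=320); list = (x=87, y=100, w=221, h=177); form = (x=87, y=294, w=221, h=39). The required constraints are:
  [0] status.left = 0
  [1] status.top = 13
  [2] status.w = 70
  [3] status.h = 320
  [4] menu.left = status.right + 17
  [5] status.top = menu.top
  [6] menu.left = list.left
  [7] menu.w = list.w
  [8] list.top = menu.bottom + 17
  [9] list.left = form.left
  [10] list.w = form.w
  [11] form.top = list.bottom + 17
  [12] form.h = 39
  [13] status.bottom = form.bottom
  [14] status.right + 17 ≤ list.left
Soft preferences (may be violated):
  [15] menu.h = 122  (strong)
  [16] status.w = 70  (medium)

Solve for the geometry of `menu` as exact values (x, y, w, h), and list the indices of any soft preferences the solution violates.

menu = (x=87, y=13, w=221, h=70)
violated soft preferences: 15

1. menu.x = 87  [menu.left = status.right + 17]
2. menu.y = 13  [status.top = menu.top]
3. menu.w = 221  [menu.w = list.w]
4. menu.h = 70  [list.top = menu.bottom + 17]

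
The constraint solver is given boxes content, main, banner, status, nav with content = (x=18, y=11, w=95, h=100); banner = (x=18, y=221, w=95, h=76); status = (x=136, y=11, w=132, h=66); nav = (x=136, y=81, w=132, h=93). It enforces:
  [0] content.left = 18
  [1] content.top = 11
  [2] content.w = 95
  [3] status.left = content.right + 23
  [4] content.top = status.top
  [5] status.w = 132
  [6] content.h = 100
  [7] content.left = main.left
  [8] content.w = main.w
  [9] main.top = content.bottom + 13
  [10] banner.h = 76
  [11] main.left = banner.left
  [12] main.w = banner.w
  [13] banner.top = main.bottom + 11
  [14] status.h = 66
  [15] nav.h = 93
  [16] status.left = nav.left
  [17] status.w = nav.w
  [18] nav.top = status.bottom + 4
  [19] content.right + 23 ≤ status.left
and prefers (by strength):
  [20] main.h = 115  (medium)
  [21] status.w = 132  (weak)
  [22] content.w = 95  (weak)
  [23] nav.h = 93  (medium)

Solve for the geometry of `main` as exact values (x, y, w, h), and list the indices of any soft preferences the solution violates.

main = (x=18, y=124, w=95, h=86)
violated soft preferences: 20

1. main.x = 18  [content.left = main.left]
2. main.w = 95  [content.w = main.w]
3. main.y = 124  [main.top = content.bottom + 13]
4. main.h = 86  [banner.top = main.bottom + 11]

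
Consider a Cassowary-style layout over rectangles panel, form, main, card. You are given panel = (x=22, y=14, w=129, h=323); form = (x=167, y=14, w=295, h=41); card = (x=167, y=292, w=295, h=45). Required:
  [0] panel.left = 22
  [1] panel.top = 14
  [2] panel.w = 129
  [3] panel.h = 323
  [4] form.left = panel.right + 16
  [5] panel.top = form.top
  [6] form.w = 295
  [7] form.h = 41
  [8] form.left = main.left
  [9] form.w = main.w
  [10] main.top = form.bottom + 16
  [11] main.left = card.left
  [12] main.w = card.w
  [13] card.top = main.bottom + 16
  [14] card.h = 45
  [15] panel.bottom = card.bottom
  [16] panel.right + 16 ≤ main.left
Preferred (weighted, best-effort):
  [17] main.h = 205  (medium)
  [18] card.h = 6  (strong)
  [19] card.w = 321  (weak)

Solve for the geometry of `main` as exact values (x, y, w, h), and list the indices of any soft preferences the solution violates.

1. main.x = 167  [form.left = main.left]
2. main.w = 295  [form.w = main.w]
3. main.y = 71  [main.top = form.bottom + 16]
4. main.h = 205  [card.top = main.bottom + 16]

main = (x=167, y=71, w=295, h=205)
violated soft preferences: 18, 19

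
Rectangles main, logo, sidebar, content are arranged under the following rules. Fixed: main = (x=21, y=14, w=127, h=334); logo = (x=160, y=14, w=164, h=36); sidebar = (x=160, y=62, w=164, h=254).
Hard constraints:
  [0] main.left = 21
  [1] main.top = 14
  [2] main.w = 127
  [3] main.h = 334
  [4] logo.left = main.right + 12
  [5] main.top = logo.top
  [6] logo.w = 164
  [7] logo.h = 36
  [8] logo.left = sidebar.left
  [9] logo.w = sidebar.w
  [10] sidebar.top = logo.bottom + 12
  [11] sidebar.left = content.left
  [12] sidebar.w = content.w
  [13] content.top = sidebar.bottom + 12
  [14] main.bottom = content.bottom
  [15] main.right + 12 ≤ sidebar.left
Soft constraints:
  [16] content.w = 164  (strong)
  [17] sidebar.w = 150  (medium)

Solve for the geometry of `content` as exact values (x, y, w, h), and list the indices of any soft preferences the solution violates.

1. content.x = 160  [sidebar.left = content.left]
2. content.w = 164  [sidebar.w = content.w]
3. content.y = 328  [content.top = sidebar.bottom + 12]
4. content.h = 20  [main.bottom = content.bottom]

content = (x=160, y=328, w=164, h=20)
violated soft preferences: 17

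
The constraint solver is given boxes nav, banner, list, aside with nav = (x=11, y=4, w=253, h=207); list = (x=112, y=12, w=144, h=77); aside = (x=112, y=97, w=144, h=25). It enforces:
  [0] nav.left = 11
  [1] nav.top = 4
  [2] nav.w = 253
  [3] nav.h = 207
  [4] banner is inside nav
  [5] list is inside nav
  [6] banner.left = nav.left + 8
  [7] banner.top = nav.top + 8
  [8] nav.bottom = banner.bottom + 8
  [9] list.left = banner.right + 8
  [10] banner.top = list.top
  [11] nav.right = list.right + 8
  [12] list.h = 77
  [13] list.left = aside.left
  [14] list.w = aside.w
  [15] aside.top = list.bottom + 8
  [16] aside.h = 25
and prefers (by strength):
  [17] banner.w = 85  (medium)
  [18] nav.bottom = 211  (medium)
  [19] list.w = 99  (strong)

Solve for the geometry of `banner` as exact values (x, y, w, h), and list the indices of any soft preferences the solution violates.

1. banner.x = 19  [banner.left = nav.left + 8]
2. banner.y = 12  [banner.top = nav.top + 8]
3. banner.h = 191  [nav.bottom = banner.bottom + 8]
4. banner.w = 85  [list.left = banner.right + 8]

banner = (x=19, y=12, w=85, h=191)
violated soft preferences: 19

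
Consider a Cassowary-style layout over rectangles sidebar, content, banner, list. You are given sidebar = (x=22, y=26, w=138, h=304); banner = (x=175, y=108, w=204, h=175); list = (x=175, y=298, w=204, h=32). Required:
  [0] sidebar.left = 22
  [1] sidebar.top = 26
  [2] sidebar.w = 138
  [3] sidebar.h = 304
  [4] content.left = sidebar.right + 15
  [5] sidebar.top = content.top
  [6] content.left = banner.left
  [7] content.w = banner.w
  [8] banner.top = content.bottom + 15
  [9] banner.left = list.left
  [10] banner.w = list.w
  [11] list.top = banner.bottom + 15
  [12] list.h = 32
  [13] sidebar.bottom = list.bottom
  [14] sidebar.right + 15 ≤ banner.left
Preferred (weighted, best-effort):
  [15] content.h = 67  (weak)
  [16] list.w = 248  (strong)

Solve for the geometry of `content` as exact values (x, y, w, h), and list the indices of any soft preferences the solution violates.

content = (x=175, y=26, w=204, h=67)
violated soft preferences: 16

1. content.x = 175  [content.left = sidebar.right + 15]
2. content.y = 26  [sidebar.top = content.top]
3. content.w = 204  [content.w = banner.w]
4. content.h = 67  [banner.top = content.bottom + 15]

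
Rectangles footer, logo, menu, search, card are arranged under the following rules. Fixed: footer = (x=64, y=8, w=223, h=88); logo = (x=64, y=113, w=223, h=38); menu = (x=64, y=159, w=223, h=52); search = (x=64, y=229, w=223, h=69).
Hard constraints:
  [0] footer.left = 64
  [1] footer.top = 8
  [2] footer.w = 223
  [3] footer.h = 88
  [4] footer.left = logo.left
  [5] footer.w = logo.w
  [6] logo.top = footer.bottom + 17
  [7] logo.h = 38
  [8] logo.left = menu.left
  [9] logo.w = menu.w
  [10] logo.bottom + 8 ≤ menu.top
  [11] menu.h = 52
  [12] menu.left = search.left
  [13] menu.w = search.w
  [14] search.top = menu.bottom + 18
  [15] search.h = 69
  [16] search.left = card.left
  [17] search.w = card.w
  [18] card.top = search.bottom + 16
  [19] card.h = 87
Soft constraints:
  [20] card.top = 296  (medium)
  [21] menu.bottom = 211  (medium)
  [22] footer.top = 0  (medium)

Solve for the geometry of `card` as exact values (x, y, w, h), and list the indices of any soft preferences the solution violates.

1. card.x = 64  [search.left = card.left]
2. card.w = 223  [search.w = card.w]
3. card.y = 314  [card.top = search.bottom + 16]
4. card.h = 87  [card.h = 87]

card = (x=64, y=314, w=223, h=87)
violated soft preferences: 20, 22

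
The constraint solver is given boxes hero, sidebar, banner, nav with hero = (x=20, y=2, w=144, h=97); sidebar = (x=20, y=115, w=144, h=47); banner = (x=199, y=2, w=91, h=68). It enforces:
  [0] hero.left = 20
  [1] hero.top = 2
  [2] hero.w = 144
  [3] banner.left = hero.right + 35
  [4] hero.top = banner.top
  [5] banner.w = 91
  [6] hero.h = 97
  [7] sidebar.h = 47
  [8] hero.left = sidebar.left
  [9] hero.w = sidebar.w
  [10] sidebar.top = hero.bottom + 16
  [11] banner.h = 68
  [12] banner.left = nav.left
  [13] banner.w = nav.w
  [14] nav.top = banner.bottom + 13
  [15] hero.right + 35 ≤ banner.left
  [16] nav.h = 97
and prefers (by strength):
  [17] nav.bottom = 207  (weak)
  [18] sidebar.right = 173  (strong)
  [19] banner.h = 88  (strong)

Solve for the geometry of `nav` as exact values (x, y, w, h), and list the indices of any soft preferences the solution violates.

nav = (x=199, y=83, w=91, h=97)
violated soft preferences: 17, 18, 19

1. nav.x = 199  [banner.left = nav.left]
2. nav.w = 91  [banner.w = nav.w]
3. nav.y = 83  [nav.top = banner.bottom + 13]
4. nav.h = 97  [nav.h = 97]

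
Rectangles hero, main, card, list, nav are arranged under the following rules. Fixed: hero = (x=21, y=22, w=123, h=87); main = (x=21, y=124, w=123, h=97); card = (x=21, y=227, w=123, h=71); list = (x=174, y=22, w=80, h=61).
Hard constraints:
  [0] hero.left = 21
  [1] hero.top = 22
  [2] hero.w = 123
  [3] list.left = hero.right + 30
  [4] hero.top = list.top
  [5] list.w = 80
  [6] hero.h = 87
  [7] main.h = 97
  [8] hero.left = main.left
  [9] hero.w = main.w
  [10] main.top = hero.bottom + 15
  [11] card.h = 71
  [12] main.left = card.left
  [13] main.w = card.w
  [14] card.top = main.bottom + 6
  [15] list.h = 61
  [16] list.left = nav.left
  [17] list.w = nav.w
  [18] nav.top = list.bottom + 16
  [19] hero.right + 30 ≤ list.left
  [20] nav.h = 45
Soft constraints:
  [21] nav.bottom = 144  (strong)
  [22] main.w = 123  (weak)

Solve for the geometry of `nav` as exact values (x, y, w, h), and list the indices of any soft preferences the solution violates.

1. nav.x = 174  [list.left = nav.left]
2. nav.w = 80  [list.w = nav.w]
3. nav.y = 99  [nav.top = list.bottom + 16]
4. nav.h = 45  [nav.h = 45]

nav = (x=174, y=99, w=80, h=45)
violated soft preferences: none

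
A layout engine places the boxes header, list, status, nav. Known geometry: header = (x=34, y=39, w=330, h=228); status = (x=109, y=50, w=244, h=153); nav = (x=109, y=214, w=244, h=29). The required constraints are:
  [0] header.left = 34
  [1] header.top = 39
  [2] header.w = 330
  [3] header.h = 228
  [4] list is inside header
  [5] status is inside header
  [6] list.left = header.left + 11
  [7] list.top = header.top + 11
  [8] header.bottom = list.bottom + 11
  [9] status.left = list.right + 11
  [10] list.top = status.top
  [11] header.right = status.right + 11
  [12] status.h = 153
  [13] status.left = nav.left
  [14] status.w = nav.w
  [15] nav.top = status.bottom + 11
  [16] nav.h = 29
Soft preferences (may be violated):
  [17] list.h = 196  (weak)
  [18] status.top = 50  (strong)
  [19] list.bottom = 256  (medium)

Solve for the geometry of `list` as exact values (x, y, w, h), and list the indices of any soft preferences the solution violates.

list = (x=45, y=50, w=53, h=206)
violated soft preferences: 17

1. list.x = 45  [list.left = header.left + 11]
2. list.y = 50  [list.top = header.top + 11]
3. list.h = 206  [header.bottom = list.bottom + 11]
4. list.w = 53  [status.left = list.right + 11]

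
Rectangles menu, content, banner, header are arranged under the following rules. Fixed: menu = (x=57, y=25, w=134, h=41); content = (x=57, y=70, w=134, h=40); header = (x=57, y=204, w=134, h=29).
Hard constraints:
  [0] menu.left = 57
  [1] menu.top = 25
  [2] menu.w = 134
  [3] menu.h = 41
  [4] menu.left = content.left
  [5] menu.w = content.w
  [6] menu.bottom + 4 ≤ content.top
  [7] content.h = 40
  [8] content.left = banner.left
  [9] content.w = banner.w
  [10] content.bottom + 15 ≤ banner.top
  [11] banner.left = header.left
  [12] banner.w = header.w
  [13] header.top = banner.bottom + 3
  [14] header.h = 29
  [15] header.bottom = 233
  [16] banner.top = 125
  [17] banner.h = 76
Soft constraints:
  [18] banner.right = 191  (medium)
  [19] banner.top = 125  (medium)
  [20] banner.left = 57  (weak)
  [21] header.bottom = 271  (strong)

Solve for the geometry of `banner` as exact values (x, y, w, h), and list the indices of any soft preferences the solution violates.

banner = (x=57, y=125, w=134, h=76)
violated soft preferences: 21

1. banner.x = 57  [content.left = banner.left]
2. banner.w = 134  [content.w = banner.w]
3. banner.y = 125  [banner.top = 125]
4. banner.h = 76  [banner.h = 76]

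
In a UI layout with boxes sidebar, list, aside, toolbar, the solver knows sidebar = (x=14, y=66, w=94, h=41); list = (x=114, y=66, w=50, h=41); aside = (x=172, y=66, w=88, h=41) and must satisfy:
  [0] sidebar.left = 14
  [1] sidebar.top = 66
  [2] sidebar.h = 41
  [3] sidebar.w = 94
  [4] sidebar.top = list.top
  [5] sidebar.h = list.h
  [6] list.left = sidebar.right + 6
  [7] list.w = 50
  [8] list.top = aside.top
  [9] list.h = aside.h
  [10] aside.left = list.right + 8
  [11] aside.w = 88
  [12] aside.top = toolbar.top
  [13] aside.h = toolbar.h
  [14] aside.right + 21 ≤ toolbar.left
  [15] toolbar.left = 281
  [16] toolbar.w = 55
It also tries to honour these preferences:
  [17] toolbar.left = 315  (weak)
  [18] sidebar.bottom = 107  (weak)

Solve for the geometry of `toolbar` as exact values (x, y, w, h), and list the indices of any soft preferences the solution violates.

1. toolbar.y = 66  [aside.top = toolbar.top]
2. toolbar.h = 41  [aside.h = toolbar.h]
3. toolbar.x = 281  [toolbar.left = 281]
4. toolbar.w = 55  [toolbar.w = 55]

toolbar = (x=281, y=66, w=55, h=41)
violated soft preferences: 17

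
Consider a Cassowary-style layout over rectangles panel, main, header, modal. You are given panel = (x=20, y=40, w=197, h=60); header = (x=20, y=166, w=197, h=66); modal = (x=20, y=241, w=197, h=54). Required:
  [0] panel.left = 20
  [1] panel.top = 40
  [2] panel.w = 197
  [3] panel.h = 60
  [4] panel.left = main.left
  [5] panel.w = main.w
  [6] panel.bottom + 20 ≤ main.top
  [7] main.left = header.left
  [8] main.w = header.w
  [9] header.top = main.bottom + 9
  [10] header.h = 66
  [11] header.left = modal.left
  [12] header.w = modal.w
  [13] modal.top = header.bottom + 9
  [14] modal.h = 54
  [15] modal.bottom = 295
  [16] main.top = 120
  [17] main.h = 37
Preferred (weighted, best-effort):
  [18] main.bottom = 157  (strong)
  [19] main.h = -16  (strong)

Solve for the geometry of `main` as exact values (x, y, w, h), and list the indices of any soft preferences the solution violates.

1. main.x = 20  [panel.left = main.left]
2. main.w = 197  [panel.w = main.w]
3. main.y = 120  [main.top = 120]
4. main.h = 37  [main.h = 37]

main = (x=20, y=120, w=197, h=37)
violated soft preferences: 19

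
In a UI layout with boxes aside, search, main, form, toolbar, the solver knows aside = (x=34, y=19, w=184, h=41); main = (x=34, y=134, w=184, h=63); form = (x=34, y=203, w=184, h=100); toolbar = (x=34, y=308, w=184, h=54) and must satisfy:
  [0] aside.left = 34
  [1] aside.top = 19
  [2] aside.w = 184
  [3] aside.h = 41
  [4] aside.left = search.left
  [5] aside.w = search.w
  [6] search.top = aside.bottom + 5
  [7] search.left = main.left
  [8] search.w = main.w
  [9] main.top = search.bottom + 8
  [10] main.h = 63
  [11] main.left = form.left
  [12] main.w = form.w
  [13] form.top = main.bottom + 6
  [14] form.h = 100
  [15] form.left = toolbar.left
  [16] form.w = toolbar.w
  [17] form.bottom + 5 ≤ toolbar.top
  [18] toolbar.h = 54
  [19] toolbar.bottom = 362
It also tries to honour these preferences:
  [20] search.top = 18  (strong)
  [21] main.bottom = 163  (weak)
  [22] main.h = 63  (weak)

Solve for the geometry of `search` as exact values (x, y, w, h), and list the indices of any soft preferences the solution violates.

search = (x=34, y=65, w=184, h=61)
violated soft preferences: 20, 21

1. search.x = 34  [aside.left = search.left]
2. search.w = 184  [aside.w = search.w]
3. search.y = 65  [search.top = aside.bottom + 5]
4. search.h = 61  [main.top = search.bottom + 8]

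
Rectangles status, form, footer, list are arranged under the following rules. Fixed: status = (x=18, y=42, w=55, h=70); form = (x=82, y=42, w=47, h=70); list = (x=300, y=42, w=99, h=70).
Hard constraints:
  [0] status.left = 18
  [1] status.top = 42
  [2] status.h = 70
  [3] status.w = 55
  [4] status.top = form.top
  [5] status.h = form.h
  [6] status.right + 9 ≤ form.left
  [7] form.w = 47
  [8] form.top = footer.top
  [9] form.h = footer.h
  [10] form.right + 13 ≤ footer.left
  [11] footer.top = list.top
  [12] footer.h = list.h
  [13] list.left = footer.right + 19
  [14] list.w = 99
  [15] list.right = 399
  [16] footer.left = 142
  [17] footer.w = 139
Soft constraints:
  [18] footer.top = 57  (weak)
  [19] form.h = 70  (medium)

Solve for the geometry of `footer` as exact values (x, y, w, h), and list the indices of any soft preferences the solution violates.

1. footer.y = 42  [form.top = footer.top]
2. footer.h = 70  [form.h = footer.h]
3. footer.x = 142  [footer.left = 142]
4. footer.w = 139  [footer.w = 139]

footer = (x=142, y=42, w=139, h=70)
violated soft preferences: 18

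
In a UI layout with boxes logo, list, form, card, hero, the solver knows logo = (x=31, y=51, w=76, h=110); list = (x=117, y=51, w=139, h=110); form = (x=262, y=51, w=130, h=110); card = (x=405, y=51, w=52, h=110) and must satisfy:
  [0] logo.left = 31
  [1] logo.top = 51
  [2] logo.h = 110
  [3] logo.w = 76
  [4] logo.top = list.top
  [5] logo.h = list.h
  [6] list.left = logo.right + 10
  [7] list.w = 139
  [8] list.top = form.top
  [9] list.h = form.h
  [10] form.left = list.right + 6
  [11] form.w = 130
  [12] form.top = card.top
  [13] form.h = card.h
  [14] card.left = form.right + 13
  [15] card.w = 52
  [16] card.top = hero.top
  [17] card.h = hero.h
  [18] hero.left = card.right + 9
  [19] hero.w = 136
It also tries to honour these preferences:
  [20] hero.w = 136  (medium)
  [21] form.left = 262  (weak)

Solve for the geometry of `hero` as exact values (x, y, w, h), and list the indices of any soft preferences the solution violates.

1. hero.y = 51  [card.top = hero.top]
2. hero.h = 110  [card.h = hero.h]
3. hero.x = 466  [hero.left = card.right + 9]
4. hero.w = 136  [hero.w = 136]

hero = (x=466, y=51, w=136, h=110)
violated soft preferences: none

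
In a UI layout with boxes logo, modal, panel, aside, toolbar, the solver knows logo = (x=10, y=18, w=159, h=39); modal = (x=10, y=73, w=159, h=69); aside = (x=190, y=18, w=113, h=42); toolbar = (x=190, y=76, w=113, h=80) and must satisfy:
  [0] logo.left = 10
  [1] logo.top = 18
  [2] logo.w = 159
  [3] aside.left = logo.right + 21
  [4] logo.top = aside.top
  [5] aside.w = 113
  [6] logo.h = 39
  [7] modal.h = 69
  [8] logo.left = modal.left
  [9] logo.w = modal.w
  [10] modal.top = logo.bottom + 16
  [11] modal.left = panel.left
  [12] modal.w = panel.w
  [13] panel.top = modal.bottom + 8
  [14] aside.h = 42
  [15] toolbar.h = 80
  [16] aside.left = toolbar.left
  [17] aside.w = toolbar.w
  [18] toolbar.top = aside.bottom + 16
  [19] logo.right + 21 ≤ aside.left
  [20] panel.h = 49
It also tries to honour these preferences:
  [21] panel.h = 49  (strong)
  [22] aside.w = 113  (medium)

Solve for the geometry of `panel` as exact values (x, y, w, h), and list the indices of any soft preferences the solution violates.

panel = (x=10, y=150, w=159, h=49)
violated soft preferences: none

1. panel.x = 10  [modal.left = panel.left]
2. panel.w = 159  [modal.w = panel.w]
3. panel.y = 150  [panel.top = modal.bottom + 8]
4. panel.h = 49  [panel.h = 49]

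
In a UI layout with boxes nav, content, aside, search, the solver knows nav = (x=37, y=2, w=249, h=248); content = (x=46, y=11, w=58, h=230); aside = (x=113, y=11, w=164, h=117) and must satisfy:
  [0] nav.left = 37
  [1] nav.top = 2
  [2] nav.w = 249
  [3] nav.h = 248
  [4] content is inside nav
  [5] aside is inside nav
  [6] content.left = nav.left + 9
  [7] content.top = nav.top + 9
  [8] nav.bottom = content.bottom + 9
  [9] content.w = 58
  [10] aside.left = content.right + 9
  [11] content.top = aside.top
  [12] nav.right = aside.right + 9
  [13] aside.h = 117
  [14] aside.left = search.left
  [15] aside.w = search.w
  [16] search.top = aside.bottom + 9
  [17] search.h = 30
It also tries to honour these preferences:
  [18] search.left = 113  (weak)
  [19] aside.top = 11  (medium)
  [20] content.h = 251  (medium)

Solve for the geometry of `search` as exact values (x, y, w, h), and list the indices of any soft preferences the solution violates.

search = (x=113, y=137, w=164, h=30)
violated soft preferences: 20

1. search.x = 113  [aside.left = search.left]
2. search.w = 164  [aside.w = search.w]
3. search.y = 137  [search.top = aside.bottom + 9]
4. search.h = 30  [search.h = 30]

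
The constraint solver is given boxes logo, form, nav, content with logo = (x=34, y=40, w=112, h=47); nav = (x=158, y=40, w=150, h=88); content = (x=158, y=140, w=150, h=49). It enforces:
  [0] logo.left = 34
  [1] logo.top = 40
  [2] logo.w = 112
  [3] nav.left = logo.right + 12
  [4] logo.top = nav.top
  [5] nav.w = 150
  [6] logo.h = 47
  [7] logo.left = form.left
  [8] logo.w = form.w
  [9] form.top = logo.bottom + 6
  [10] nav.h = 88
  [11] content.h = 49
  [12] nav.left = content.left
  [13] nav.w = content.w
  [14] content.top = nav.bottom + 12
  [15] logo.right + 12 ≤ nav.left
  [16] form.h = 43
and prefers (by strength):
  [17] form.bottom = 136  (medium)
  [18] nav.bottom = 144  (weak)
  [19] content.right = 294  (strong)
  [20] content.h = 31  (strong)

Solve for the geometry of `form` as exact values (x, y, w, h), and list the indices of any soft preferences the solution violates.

form = (x=34, y=93, w=112, h=43)
violated soft preferences: 18, 19, 20

1. form.x = 34  [logo.left = form.left]
2. form.w = 112  [logo.w = form.w]
3. form.y = 93  [form.top = logo.bottom + 6]
4. form.h = 43  [form.h = 43]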